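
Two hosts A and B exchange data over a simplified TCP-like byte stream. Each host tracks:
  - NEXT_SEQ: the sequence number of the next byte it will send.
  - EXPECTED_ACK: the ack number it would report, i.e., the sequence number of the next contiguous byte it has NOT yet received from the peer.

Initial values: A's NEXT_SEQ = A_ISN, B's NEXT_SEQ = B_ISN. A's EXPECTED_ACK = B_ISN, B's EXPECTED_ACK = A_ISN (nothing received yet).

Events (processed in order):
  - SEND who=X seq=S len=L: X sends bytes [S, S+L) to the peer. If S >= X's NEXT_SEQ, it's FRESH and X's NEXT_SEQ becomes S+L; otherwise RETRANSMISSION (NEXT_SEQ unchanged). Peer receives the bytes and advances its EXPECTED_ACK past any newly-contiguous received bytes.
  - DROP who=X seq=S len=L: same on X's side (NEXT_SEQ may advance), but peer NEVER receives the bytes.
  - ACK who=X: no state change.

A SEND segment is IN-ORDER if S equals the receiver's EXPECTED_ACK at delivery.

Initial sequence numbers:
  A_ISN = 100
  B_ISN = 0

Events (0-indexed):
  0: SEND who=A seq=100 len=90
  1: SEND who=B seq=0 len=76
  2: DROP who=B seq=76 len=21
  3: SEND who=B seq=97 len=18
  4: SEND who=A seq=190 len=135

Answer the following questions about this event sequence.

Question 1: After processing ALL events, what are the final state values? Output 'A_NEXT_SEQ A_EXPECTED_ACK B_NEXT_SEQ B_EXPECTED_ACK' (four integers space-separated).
Answer: 325 76 115 325

Derivation:
After event 0: A_seq=190 A_ack=0 B_seq=0 B_ack=190
After event 1: A_seq=190 A_ack=76 B_seq=76 B_ack=190
After event 2: A_seq=190 A_ack=76 B_seq=97 B_ack=190
After event 3: A_seq=190 A_ack=76 B_seq=115 B_ack=190
After event 4: A_seq=325 A_ack=76 B_seq=115 B_ack=325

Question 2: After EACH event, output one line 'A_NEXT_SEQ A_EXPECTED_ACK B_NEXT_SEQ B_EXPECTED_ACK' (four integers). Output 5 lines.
190 0 0 190
190 76 76 190
190 76 97 190
190 76 115 190
325 76 115 325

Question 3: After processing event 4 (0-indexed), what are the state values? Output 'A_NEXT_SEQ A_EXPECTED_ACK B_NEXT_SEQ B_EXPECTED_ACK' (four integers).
After event 0: A_seq=190 A_ack=0 B_seq=0 B_ack=190
After event 1: A_seq=190 A_ack=76 B_seq=76 B_ack=190
After event 2: A_seq=190 A_ack=76 B_seq=97 B_ack=190
After event 3: A_seq=190 A_ack=76 B_seq=115 B_ack=190
After event 4: A_seq=325 A_ack=76 B_seq=115 B_ack=325

325 76 115 325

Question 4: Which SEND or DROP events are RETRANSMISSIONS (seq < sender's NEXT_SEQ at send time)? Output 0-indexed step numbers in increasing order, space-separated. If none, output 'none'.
Answer: none

Derivation:
Step 0: SEND seq=100 -> fresh
Step 1: SEND seq=0 -> fresh
Step 2: DROP seq=76 -> fresh
Step 3: SEND seq=97 -> fresh
Step 4: SEND seq=190 -> fresh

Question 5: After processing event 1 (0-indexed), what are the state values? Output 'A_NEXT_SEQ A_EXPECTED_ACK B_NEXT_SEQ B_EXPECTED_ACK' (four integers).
After event 0: A_seq=190 A_ack=0 B_seq=0 B_ack=190
After event 1: A_seq=190 A_ack=76 B_seq=76 B_ack=190

190 76 76 190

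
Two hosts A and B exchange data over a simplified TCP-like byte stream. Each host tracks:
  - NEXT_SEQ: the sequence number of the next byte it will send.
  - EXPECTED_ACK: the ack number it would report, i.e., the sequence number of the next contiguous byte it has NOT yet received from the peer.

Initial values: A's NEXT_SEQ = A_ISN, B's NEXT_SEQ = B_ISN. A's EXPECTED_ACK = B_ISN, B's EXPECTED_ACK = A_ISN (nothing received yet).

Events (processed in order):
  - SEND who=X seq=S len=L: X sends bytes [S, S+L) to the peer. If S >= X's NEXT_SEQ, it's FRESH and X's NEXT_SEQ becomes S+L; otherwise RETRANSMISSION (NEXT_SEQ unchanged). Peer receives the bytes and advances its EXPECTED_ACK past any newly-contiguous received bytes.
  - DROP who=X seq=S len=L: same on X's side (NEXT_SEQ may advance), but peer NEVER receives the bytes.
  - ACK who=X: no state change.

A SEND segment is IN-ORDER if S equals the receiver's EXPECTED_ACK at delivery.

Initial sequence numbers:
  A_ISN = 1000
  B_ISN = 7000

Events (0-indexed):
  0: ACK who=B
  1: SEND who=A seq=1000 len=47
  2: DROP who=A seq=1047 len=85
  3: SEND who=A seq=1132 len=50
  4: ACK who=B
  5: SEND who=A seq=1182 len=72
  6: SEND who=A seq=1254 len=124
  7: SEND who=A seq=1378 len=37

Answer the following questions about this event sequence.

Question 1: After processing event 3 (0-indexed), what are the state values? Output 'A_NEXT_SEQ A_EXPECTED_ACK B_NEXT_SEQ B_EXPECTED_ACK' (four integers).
After event 0: A_seq=1000 A_ack=7000 B_seq=7000 B_ack=1000
After event 1: A_seq=1047 A_ack=7000 B_seq=7000 B_ack=1047
After event 2: A_seq=1132 A_ack=7000 B_seq=7000 B_ack=1047
After event 3: A_seq=1182 A_ack=7000 B_seq=7000 B_ack=1047

1182 7000 7000 1047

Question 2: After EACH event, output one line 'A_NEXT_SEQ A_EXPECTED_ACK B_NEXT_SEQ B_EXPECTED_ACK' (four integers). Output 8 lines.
1000 7000 7000 1000
1047 7000 7000 1047
1132 7000 7000 1047
1182 7000 7000 1047
1182 7000 7000 1047
1254 7000 7000 1047
1378 7000 7000 1047
1415 7000 7000 1047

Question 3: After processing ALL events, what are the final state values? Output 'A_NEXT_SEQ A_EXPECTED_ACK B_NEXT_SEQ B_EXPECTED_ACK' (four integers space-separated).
Answer: 1415 7000 7000 1047

Derivation:
After event 0: A_seq=1000 A_ack=7000 B_seq=7000 B_ack=1000
After event 1: A_seq=1047 A_ack=7000 B_seq=7000 B_ack=1047
After event 2: A_seq=1132 A_ack=7000 B_seq=7000 B_ack=1047
After event 3: A_seq=1182 A_ack=7000 B_seq=7000 B_ack=1047
After event 4: A_seq=1182 A_ack=7000 B_seq=7000 B_ack=1047
After event 5: A_seq=1254 A_ack=7000 B_seq=7000 B_ack=1047
After event 6: A_seq=1378 A_ack=7000 B_seq=7000 B_ack=1047
After event 7: A_seq=1415 A_ack=7000 B_seq=7000 B_ack=1047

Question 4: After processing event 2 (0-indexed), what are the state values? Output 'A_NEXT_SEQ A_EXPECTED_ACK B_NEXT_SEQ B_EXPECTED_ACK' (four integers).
After event 0: A_seq=1000 A_ack=7000 B_seq=7000 B_ack=1000
After event 1: A_seq=1047 A_ack=7000 B_seq=7000 B_ack=1047
After event 2: A_seq=1132 A_ack=7000 B_seq=7000 B_ack=1047

1132 7000 7000 1047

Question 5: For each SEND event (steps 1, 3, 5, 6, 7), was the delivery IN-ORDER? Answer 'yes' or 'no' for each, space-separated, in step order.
Step 1: SEND seq=1000 -> in-order
Step 3: SEND seq=1132 -> out-of-order
Step 5: SEND seq=1182 -> out-of-order
Step 6: SEND seq=1254 -> out-of-order
Step 7: SEND seq=1378 -> out-of-order

Answer: yes no no no no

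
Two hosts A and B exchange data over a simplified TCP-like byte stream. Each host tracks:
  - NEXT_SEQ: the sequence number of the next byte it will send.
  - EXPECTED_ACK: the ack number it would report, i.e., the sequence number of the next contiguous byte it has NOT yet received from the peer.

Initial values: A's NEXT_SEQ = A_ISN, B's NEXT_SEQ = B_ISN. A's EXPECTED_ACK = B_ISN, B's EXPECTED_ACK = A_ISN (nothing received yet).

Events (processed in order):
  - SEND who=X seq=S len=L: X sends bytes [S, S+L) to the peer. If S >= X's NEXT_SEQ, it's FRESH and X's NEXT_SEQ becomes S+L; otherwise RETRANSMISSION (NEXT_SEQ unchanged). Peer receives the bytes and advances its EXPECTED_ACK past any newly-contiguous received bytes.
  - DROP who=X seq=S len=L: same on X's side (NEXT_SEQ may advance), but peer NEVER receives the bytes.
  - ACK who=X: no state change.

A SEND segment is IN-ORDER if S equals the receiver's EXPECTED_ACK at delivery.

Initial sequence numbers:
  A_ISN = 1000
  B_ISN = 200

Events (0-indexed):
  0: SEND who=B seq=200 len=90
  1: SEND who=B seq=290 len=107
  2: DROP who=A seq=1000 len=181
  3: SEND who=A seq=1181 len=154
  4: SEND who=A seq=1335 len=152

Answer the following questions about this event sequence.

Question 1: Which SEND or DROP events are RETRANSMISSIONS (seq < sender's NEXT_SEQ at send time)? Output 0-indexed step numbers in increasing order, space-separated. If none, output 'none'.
Step 0: SEND seq=200 -> fresh
Step 1: SEND seq=290 -> fresh
Step 2: DROP seq=1000 -> fresh
Step 3: SEND seq=1181 -> fresh
Step 4: SEND seq=1335 -> fresh

Answer: none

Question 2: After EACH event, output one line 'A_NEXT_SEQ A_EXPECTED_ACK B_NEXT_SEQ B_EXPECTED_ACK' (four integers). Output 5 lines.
1000 290 290 1000
1000 397 397 1000
1181 397 397 1000
1335 397 397 1000
1487 397 397 1000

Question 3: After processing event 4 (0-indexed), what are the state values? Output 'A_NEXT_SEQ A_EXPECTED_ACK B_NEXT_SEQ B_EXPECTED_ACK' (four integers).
After event 0: A_seq=1000 A_ack=290 B_seq=290 B_ack=1000
After event 1: A_seq=1000 A_ack=397 B_seq=397 B_ack=1000
After event 2: A_seq=1181 A_ack=397 B_seq=397 B_ack=1000
After event 3: A_seq=1335 A_ack=397 B_seq=397 B_ack=1000
After event 4: A_seq=1487 A_ack=397 B_seq=397 B_ack=1000

1487 397 397 1000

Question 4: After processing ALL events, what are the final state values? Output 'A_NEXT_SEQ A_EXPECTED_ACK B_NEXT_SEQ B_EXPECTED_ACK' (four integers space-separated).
After event 0: A_seq=1000 A_ack=290 B_seq=290 B_ack=1000
After event 1: A_seq=1000 A_ack=397 B_seq=397 B_ack=1000
After event 2: A_seq=1181 A_ack=397 B_seq=397 B_ack=1000
After event 3: A_seq=1335 A_ack=397 B_seq=397 B_ack=1000
After event 4: A_seq=1487 A_ack=397 B_seq=397 B_ack=1000

Answer: 1487 397 397 1000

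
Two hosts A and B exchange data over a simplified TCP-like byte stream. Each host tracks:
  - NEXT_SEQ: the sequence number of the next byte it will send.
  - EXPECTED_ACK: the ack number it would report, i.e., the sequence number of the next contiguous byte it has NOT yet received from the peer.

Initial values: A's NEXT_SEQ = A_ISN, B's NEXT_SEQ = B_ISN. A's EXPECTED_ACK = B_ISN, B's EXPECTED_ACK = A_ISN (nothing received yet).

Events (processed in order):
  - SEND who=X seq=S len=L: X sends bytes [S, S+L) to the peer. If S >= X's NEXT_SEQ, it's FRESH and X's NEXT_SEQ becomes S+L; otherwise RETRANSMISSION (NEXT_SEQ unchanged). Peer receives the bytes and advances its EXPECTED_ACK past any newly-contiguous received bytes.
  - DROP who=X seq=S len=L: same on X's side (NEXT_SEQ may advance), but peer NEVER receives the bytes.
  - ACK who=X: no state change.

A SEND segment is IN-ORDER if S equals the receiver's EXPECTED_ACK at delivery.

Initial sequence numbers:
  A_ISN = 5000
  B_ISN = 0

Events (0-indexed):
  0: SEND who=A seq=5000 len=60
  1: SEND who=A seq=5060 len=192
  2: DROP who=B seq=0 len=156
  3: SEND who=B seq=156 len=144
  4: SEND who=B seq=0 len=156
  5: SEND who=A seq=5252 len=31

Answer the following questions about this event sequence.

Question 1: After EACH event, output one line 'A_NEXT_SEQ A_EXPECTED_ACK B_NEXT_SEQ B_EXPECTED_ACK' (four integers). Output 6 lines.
5060 0 0 5060
5252 0 0 5252
5252 0 156 5252
5252 0 300 5252
5252 300 300 5252
5283 300 300 5283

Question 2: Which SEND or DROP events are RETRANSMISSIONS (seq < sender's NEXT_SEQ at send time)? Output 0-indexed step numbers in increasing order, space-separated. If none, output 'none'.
Answer: 4

Derivation:
Step 0: SEND seq=5000 -> fresh
Step 1: SEND seq=5060 -> fresh
Step 2: DROP seq=0 -> fresh
Step 3: SEND seq=156 -> fresh
Step 4: SEND seq=0 -> retransmit
Step 5: SEND seq=5252 -> fresh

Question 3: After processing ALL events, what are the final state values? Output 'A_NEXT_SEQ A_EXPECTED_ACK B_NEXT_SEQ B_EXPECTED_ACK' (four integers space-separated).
After event 0: A_seq=5060 A_ack=0 B_seq=0 B_ack=5060
After event 1: A_seq=5252 A_ack=0 B_seq=0 B_ack=5252
After event 2: A_seq=5252 A_ack=0 B_seq=156 B_ack=5252
After event 3: A_seq=5252 A_ack=0 B_seq=300 B_ack=5252
After event 4: A_seq=5252 A_ack=300 B_seq=300 B_ack=5252
After event 5: A_seq=5283 A_ack=300 B_seq=300 B_ack=5283

Answer: 5283 300 300 5283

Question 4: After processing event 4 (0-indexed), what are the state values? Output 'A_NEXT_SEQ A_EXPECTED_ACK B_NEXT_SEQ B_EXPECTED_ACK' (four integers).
After event 0: A_seq=5060 A_ack=0 B_seq=0 B_ack=5060
After event 1: A_seq=5252 A_ack=0 B_seq=0 B_ack=5252
After event 2: A_seq=5252 A_ack=0 B_seq=156 B_ack=5252
After event 3: A_seq=5252 A_ack=0 B_seq=300 B_ack=5252
After event 4: A_seq=5252 A_ack=300 B_seq=300 B_ack=5252

5252 300 300 5252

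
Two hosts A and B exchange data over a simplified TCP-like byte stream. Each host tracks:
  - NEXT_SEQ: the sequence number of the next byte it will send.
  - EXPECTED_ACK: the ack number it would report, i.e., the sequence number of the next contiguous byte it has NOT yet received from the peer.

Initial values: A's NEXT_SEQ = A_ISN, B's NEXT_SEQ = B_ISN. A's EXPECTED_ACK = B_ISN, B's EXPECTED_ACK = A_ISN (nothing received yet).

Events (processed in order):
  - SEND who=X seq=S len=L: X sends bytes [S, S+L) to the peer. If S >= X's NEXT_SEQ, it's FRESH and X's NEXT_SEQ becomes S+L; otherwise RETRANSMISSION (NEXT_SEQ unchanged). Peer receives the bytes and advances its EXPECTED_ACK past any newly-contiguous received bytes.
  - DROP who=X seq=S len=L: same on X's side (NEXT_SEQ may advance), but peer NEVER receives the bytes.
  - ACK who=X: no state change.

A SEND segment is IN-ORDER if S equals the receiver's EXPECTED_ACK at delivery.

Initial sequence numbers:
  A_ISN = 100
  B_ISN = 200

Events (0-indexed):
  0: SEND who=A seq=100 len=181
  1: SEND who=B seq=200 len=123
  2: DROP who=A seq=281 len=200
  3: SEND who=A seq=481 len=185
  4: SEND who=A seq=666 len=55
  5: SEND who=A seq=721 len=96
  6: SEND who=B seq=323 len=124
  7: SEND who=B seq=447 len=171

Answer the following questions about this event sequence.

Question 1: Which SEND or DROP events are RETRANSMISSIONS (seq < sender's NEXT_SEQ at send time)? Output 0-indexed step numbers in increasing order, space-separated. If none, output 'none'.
Step 0: SEND seq=100 -> fresh
Step 1: SEND seq=200 -> fresh
Step 2: DROP seq=281 -> fresh
Step 3: SEND seq=481 -> fresh
Step 4: SEND seq=666 -> fresh
Step 5: SEND seq=721 -> fresh
Step 6: SEND seq=323 -> fresh
Step 7: SEND seq=447 -> fresh

Answer: none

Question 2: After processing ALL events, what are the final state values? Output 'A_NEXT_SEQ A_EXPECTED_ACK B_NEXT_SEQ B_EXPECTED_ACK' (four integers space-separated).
After event 0: A_seq=281 A_ack=200 B_seq=200 B_ack=281
After event 1: A_seq=281 A_ack=323 B_seq=323 B_ack=281
After event 2: A_seq=481 A_ack=323 B_seq=323 B_ack=281
After event 3: A_seq=666 A_ack=323 B_seq=323 B_ack=281
After event 4: A_seq=721 A_ack=323 B_seq=323 B_ack=281
After event 5: A_seq=817 A_ack=323 B_seq=323 B_ack=281
After event 6: A_seq=817 A_ack=447 B_seq=447 B_ack=281
After event 7: A_seq=817 A_ack=618 B_seq=618 B_ack=281

Answer: 817 618 618 281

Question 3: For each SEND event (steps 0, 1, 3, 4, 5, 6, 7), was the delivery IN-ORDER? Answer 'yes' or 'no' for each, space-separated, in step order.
Step 0: SEND seq=100 -> in-order
Step 1: SEND seq=200 -> in-order
Step 3: SEND seq=481 -> out-of-order
Step 4: SEND seq=666 -> out-of-order
Step 5: SEND seq=721 -> out-of-order
Step 6: SEND seq=323 -> in-order
Step 7: SEND seq=447 -> in-order

Answer: yes yes no no no yes yes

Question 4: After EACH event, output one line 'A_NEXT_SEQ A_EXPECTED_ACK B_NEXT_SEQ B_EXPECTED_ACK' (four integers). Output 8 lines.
281 200 200 281
281 323 323 281
481 323 323 281
666 323 323 281
721 323 323 281
817 323 323 281
817 447 447 281
817 618 618 281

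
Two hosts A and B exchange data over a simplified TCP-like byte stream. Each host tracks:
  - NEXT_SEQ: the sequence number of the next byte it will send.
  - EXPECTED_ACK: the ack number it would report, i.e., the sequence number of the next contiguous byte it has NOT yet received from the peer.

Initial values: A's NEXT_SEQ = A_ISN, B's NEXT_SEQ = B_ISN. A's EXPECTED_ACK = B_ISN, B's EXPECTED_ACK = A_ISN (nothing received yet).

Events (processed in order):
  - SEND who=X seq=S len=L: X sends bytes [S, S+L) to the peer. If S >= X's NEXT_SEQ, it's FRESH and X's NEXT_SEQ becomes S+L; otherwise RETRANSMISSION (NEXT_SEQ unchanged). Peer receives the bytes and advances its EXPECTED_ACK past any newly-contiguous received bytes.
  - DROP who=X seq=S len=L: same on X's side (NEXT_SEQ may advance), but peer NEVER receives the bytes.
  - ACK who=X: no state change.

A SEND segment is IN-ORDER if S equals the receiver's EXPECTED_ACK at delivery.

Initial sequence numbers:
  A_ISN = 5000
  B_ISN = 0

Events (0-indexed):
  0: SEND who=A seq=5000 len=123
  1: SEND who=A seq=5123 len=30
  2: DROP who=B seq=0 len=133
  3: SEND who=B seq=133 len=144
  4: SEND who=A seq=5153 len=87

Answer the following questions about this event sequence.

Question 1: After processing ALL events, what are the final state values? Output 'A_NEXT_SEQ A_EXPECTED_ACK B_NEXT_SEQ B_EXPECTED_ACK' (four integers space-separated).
After event 0: A_seq=5123 A_ack=0 B_seq=0 B_ack=5123
After event 1: A_seq=5153 A_ack=0 B_seq=0 B_ack=5153
After event 2: A_seq=5153 A_ack=0 B_seq=133 B_ack=5153
After event 3: A_seq=5153 A_ack=0 B_seq=277 B_ack=5153
After event 4: A_seq=5240 A_ack=0 B_seq=277 B_ack=5240

Answer: 5240 0 277 5240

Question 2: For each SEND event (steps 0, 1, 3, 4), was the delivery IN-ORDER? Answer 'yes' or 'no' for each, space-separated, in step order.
Answer: yes yes no yes

Derivation:
Step 0: SEND seq=5000 -> in-order
Step 1: SEND seq=5123 -> in-order
Step 3: SEND seq=133 -> out-of-order
Step 4: SEND seq=5153 -> in-order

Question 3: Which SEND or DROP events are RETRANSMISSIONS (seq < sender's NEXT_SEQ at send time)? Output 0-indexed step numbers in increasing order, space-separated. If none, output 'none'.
Step 0: SEND seq=5000 -> fresh
Step 1: SEND seq=5123 -> fresh
Step 2: DROP seq=0 -> fresh
Step 3: SEND seq=133 -> fresh
Step 4: SEND seq=5153 -> fresh

Answer: none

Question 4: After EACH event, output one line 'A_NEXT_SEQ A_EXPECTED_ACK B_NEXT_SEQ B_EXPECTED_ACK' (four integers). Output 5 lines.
5123 0 0 5123
5153 0 0 5153
5153 0 133 5153
5153 0 277 5153
5240 0 277 5240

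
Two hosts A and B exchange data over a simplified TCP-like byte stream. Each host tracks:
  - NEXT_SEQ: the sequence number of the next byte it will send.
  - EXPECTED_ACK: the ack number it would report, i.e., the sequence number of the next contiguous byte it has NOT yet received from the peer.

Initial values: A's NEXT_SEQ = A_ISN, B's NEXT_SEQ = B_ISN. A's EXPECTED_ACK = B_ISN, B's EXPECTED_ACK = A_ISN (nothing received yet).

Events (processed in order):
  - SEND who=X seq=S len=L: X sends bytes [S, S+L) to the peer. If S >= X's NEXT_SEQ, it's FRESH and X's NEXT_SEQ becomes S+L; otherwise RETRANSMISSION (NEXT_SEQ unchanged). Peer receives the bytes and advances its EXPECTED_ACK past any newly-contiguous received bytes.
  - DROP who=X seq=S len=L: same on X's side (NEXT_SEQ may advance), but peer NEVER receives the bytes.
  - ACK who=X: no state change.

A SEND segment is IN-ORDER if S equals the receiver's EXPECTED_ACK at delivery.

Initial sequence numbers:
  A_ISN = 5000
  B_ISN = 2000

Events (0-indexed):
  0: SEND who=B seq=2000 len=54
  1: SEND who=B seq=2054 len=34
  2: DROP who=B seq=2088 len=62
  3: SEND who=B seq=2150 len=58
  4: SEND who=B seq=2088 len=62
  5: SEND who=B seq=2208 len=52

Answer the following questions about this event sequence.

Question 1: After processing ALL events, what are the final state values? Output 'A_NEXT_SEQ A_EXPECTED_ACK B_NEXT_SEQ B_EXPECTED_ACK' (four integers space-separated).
Answer: 5000 2260 2260 5000

Derivation:
After event 0: A_seq=5000 A_ack=2054 B_seq=2054 B_ack=5000
After event 1: A_seq=5000 A_ack=2088 B_seq=2088 B_ack=5000
After event 2: A_seq=5000 A_ack=2088 B_seq=2150 B_ack=5000
After event 3: A_seq=5000 A_ack=2088 B_seq=2208 B_ack=5000
After event 4: A_seq=5000 A_ack=2208 B_seq=2208 B_ack=5000
After event 5: A_seq=5000 A_ack=2260 B_seq=2260 B_ack=5000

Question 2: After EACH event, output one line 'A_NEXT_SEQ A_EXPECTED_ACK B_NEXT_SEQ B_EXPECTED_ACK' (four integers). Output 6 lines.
5000 2054 2054 5000
5000 2088 2088 5000
5000 2088 2150 5000
5000 2088 2208 5000
5000 2208 2208 5000
5000 2260 2260 5000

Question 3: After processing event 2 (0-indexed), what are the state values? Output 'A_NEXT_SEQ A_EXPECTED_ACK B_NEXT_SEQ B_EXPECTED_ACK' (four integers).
After event 0: A_seq=5000 A_ack=2054 B_seq=2054 B_ack=5000
After event 1: A_seq=5000 A_ack=2088 B_seq=2088 B_ack=5000
After event 2: A_seq=5000 A_ack=2088 B_seq=2150 B_ack=5000

5000 2088 2150 5000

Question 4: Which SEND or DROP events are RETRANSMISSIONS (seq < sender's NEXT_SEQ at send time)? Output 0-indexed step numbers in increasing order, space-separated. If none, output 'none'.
Step 0: SEND seq=2000 -> fresh
Step 1: SEND seq=2054 -> fresh
Step 2: DROP seq=2088 -> fresh
Step 3: SEND seq=2150 -> fresh
Step 4: SEND seq=2088 -> retransmit
Step 5: SEND seq=2208 -> fresh

Answer: 4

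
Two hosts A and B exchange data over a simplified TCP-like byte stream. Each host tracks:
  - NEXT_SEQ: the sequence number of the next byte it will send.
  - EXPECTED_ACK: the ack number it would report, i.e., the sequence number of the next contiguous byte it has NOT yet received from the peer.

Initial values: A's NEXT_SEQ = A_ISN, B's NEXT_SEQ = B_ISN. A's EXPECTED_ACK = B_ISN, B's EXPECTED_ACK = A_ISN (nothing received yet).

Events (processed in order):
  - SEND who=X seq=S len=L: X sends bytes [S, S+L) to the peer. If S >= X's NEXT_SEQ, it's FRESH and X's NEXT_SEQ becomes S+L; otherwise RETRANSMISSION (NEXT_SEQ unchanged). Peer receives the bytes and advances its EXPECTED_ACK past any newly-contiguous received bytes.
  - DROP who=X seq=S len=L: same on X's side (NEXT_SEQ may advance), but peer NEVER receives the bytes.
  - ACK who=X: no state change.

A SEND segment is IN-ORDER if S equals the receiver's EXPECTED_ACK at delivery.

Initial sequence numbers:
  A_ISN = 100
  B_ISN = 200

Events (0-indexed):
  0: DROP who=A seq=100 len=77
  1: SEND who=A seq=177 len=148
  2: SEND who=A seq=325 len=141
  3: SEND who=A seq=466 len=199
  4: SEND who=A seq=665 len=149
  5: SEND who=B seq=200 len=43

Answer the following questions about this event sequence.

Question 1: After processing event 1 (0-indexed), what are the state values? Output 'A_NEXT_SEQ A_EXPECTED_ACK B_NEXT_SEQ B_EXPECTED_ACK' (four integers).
After event 0: A_seq=177 A_ack=200 B_seq=200 B_ack=100
After event 1: A_seq=325 A_ack=200 B_seq=200 B_ack=100

325 200 200 100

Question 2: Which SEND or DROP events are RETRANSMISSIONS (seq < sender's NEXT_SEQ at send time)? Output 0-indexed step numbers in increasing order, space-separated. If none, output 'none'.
Step 0: DROP seq=100 -> fresh
Step 1: SEND seq=177 -> fresh
Step 2: SEND seq=325 -> fresh
Step 3: SEND seq=466 -> fresh
Step 4: SEND seq=665 -> fresh
Step 5: SEND seq=200 -> fresh

Answer: none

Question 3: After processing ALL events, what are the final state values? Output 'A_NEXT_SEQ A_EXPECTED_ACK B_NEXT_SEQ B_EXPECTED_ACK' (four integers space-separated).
Answer: 814 243 243 100

Derivation:
After event 0: A_seq=177 A_ack=200 B_seq=200 B_ack=100
After event 1: A_seq=325 A_ack=200 B_seq=200 B_ack=100
After event 2: A_seq=466 A_ack=200 B_seq=200 B_ack=100
After event 3: A_seq=665 A_ack=200 B_seq=200 B_ack=100
After event 4: A_seq=814 A_ack=200 B_seq=200 B_ack=100
After event 5: A_seq=814 A_ack=243 B_seq=243 B_ack=100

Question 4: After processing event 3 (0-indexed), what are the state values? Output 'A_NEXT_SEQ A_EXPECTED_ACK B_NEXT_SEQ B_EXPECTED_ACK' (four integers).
After event 0: A_seq=177 A_ack=200 B_seq=200 B_ack=100
After event 1: A_seq=325 A_ack=200 B_seq=200 B_ack=100
After event 2: A_seq=466 A_ack=200 B_seq=200 B_ack=100
After event 3: A_seq=665 A_ack=200 B_seq=200 B_ack=100

665 200 200 100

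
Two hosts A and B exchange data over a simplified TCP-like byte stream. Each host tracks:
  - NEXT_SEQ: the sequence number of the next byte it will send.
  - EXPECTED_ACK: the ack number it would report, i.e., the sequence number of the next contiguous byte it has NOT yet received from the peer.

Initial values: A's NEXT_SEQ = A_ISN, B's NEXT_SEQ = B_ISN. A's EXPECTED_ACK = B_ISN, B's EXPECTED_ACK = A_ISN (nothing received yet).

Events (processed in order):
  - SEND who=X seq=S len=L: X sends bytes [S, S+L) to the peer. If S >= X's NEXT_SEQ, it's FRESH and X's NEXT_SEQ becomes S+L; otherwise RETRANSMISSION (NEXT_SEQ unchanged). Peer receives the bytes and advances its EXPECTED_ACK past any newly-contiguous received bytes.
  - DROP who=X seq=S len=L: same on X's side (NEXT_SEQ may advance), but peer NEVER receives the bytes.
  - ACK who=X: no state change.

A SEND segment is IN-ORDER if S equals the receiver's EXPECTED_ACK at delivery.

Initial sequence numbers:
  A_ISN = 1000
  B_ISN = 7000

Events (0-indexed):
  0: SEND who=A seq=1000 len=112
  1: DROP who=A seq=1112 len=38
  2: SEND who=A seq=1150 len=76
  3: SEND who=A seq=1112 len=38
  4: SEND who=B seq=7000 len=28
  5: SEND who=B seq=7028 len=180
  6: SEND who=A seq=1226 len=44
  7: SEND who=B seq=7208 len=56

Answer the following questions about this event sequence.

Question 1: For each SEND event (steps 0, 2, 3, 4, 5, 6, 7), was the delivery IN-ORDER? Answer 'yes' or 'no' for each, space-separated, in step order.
Step 0: SEND seq=1000 -> in-order
Step 2: SEND seq=1150 -> out-of-order
Step 3: SEND seq=1112 -> in-order
Step 4: SEND seq=7000 -> in-order
Step 5: SEND seq=7028 -> in-order
Step 6: SEND seq=1226 -> in-order
Step 7: SEND seq=7208 -> in-order

Answer: yes no yes yes yes yes yes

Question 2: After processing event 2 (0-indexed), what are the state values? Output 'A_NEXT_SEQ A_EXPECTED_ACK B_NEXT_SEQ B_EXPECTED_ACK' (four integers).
After event 0: A_seq=1112 A_ack=7000 B_seq=7000 B_ack=1112
After event 1: A_seq=1150 A_ack=7000 B_seq=7000 B_ack=1112
After event 2: A_seq=1226 A_ack=7000 B_seq=7000 B_ack=1112

1226 7000 7000 1112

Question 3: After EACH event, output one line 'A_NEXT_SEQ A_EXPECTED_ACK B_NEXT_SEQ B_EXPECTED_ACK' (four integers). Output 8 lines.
1112 7000 7000 1112
1150 7000 7000 1112
1226 7000 7000 1112
1226 7000 7000 1226
1226 7028 7028 1226
1226 7208 7208 1226
1270 7208 7208 1270
1270 7264 7264 1270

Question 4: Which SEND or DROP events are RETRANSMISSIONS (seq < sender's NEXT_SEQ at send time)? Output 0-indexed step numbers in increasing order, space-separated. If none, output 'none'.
Step 0: SEND seq=1000 -> fresh
Step 1: DROP seq=1112 -> fresh
Step 2: SEND seq=1150 -> fresh
Step 3: SEND seq=1112 -> retransmit
Step 4: SEND seq=7000 -> fresh
Step 5: SEND seq=7028 -> fresh
Step 6: SEND seq=1226 -> fresh
Step 7: SEND seq=7208 -> fresh

Answer: 3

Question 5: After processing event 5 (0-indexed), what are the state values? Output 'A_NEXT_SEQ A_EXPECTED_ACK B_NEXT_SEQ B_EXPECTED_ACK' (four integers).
After event 0: A_seq=1112 A_ack=7000 B_seq=7000 B_ack=1112
After event 1: A_seq=1150 A_ack=7000 B_seq=7000 B_ack=1112
After event 2: A_seq=1226 A_ack=7000 B_seq=7000 B_ack=1112
After event 3: A_seq=1226 A_ack=7000 B_seq=7000 B_ack=1226
After event 4: A_seq=1226 A_ack=7028 B_seq=7028 B_ack=1226
After event 5: A_seq=1226 A_ack=7208 B_seq=7208 B_ack=1226

1226 7208 7208 1226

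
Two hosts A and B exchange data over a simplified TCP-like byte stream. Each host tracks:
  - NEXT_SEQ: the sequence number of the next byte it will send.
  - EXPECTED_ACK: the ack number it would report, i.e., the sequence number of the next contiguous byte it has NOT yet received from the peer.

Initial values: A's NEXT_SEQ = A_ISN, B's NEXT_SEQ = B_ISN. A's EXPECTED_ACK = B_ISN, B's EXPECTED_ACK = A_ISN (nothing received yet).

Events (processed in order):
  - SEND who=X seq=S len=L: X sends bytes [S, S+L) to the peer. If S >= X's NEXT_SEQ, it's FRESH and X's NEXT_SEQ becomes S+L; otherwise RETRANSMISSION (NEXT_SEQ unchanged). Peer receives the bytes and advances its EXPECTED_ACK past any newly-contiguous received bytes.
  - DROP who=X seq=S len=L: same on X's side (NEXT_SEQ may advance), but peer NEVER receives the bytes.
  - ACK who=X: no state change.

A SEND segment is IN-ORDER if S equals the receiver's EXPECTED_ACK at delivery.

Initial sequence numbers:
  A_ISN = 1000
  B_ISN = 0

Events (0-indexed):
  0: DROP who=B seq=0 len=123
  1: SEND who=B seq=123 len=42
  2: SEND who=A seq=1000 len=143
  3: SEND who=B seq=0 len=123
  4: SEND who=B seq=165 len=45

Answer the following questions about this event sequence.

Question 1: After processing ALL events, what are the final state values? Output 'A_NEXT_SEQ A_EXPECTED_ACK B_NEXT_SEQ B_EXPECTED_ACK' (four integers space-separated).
After event 0: A_seq=1000 A_ack=0 B_seq=123 B_ack=1000
After event 1: A_seq=1000 A_ack=0 B_seq=165 B_ack=1000
After event 2: A_seq=1143 A_ack=0 B_seq=165 B_ack=1143
After event 3: A_seq=1143 A_ack=165 B_seq=165 B_ack=1143
After event 4: A_seq=1143 A_ack=210 B_seq=210 B_ack=1143

Answer: 1143 210 210 1143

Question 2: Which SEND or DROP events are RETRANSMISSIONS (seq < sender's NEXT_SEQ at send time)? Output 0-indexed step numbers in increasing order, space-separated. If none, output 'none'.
Answer: 3

Derivation:
Step 0: DROP seq=0 -> fresh
Step 1: SEND seq=123 -> fresh
Step 2: SEND seq=1000 -> fresh
Step 3: SEND seq=0 -> retransmit
Step 4: SEND seq=165 -> fresh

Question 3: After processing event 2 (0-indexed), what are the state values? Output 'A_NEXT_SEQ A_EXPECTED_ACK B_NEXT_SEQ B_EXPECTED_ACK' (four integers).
After event 0: A_seq=1000 A_ack=0 B_seq=123 B_ack=1000
After event 1: A_seq=1000 A_ack=0 B_seq=165 B_ack=1000
After event 2: A_seq=1143 A_ack=0 B_seq=165 B_ack=1143

1143 0 165 1143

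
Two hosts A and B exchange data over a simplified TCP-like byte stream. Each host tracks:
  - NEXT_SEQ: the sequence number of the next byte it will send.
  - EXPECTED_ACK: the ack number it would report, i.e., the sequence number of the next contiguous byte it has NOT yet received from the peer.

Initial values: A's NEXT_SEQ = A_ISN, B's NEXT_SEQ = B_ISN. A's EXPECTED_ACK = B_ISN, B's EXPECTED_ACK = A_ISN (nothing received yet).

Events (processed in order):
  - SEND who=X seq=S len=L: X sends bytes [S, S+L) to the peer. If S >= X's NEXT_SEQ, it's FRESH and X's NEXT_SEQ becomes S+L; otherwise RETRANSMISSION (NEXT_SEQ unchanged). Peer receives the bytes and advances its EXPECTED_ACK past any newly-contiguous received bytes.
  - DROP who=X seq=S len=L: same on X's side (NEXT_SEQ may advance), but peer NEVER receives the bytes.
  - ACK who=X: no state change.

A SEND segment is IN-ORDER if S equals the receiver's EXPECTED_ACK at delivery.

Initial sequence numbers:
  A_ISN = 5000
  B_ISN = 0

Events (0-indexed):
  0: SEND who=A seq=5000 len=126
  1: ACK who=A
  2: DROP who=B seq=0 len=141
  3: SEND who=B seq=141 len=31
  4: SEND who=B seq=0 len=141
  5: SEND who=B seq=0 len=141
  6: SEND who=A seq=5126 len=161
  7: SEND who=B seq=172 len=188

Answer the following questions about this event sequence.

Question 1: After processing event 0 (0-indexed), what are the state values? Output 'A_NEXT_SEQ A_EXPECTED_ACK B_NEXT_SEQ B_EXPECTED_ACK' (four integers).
After event 0: A_seq=5126 A_ack=0 B_seq=0 B_ack=5126

5126 0 0 5126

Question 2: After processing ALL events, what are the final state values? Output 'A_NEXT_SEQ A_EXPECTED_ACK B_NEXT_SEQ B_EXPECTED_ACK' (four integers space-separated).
Answer: 5287 360 360 5287

Derivation:
After event 0: A_seq=5126 A_ack=0 B_seq=0 B_ack=5126
After event 1: A_seq=5126 A_ack=0 B_seq=0 B_ack=5126
After event 2: A_seq=5126 A_ack=0 B_seq=141 B_ack=5126
After event 3: A_seq=5126 A_ack=0 B_seq=172 B_ack=5126
After event 4: A_seq=5126 A_ack=172 B_seq=172 B_ack=5126
After event 5: A_seq=5126 A_ack=172 B_seq=172 B_ack=5126
After event 6: A_seq=5287 A_ack=172 B_seq=172 B_ack=5287
After event 7: A_seq=5287 A_ack=360 B_seq=360 B_ack=5287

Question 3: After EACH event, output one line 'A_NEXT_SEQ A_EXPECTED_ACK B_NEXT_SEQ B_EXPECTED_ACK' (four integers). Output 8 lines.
5126 0 0 5126
5126 0 0 5126
5126 0 141 5126
5126 0 172 5126
5126 172 172 5126
5126 172 172 5126
5287 172 172 5287
5287 360 360 5287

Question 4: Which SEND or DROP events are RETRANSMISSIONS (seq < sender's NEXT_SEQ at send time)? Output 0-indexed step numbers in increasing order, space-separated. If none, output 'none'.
Answer: 4 5

Derivation:
Step 0: SEND seq=5000 -> fresh
Step 2: DROP seq=0 -> fresh
Step 3: SEND seq=141 -> fresh
Step 4: SEND seq=0 -> retransmit
Step 5: SEND seq=0 -> retransmit
Step 6: SEND seq=5126 -> fresh
Step 7: SEND seq=172 -> fresh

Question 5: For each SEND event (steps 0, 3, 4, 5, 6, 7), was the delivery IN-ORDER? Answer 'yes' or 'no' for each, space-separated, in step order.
Step 0: SEND seq=5000 -> in-order
Step 3: SEND seq=141 -> out-of-order
Step 4: SEND seq=0 -> in-order
Step 5: SEND seq=0 -> out-of-order
Step 6: SEND seq=5126 -> in-order
Step 7: SEND seq=172 -> in-order

Answer: yes no yes no yes yes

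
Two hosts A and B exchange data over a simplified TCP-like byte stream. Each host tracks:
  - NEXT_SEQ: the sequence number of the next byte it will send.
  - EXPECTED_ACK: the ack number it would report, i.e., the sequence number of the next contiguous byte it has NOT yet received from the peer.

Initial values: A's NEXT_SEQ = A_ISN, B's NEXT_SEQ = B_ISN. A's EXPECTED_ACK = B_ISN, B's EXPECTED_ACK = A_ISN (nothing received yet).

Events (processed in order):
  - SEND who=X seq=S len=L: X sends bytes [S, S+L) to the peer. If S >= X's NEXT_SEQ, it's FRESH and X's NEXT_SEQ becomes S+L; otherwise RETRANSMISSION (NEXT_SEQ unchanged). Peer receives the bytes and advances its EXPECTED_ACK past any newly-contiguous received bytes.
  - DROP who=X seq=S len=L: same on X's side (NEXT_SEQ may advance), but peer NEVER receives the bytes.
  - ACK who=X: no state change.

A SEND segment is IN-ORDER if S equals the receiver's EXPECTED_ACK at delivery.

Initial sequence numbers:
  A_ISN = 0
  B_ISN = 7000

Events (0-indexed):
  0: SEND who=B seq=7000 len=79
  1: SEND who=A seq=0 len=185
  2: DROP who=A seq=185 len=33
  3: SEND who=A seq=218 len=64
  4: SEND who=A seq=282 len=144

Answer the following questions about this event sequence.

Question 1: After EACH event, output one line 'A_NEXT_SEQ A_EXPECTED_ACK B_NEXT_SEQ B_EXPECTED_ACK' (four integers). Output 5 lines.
0 7079 7079 0
185 7079 7079 185
218 7079 7079 185
282 7079 7079 185
426 7079 7079 185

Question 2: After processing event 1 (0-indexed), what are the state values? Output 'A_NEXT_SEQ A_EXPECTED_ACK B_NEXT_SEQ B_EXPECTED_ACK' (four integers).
After event 0: A_seq=0 A_ack=7079 B_seq=7079 B_ack=0
After event 1: A_seq=185 A_ack=7079 B_seq=7079 B_ack=185

185 7079 7079 185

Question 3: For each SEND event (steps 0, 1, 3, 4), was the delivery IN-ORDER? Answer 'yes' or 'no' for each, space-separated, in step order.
Step 0: SEND seq=7000 -> in-order
Step 1: SEND seq=0 -> in-order
Step 3: SEND seq=218 -> out-of-order
Step 4: SEND seq=282 -> out-of-order

Answer: yes yes no no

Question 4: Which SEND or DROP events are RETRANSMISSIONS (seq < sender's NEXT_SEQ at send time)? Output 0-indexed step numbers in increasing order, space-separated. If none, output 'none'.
Answer: none

Derivation:
Step 0: SEND seq=7000 -> fresh
Step 1: SEND seq=0 -> fresh
Step 2: DROP seq=185 -> fresh
Step 3: SEND seq=218 -> fresh
Step 4: SEND seq=282 -> fresh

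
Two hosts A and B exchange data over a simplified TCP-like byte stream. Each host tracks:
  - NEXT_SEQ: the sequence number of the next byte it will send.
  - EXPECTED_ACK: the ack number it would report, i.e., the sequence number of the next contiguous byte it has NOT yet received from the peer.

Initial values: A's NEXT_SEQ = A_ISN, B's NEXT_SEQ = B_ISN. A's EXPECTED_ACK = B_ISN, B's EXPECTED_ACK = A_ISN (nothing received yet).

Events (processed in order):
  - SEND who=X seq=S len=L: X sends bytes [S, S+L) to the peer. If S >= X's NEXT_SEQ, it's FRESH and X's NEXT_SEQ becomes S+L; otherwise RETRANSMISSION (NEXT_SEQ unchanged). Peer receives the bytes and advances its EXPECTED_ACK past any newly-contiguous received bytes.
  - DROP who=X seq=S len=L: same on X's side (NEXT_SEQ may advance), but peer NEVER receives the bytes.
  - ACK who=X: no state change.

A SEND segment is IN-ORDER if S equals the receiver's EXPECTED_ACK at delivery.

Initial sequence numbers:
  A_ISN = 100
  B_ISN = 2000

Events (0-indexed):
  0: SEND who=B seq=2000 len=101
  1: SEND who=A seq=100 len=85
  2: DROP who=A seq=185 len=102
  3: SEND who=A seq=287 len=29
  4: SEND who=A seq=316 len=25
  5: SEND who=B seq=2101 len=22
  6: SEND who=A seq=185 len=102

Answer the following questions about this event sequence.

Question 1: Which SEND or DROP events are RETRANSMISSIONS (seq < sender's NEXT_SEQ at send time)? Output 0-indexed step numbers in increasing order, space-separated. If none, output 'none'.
Answer: 6

Derivation:
Step 0: SEND seq=2000 -> fresh
Step 1: SEND seq=100 -> fresh
Step 2: DROP seq=185 -> fresh
Step 3: SEND seq=287 -> fresh
Step 4: SEND seq=316 -> fresh
Step 5: SEND seq=2101 -> fresh
Step 6: SEND seq=185 -> retransmit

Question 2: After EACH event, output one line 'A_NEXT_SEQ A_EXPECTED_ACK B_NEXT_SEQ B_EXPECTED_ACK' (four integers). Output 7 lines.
100 2101 2101 100
185 2101 2101 185
287 2101 2101 185
316 2101 2101 185
341 2101 2101 185
341 2123 2123 185
341 2123 2123 341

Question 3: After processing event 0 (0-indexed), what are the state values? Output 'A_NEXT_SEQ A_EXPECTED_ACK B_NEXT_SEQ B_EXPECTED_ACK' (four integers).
After event 0: A_seq=100 A_ack=2101 B_seq=2101 B_ack=100

100 2101 2101 100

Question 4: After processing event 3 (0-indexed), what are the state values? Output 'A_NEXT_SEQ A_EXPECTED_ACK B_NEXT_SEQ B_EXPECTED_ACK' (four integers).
After event 0: A_seq=100 A_ack=2101 B_seq=2101 B_ack=100
After event 1: A_seq=185 A_ack=2101 B_seq=2101 B_ack=185
After event 2: A_seq=287 A_ack=2101 B_seq=2101 B_ack=185
After event 3: A_seq=316 A_ack=2101 B_seq=2101 B_ack=185

316 2101 2101 185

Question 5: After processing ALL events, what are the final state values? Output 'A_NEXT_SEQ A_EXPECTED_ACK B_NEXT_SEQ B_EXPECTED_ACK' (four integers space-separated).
After event 0: A_seq=100 A_ack=2101 B_seq=2101 B_ack=100
After event 1: A_seq=185 A_ack=2101 B_seq=2101 B_ack=185
After event 2: A_seq=287 A_ack=2101 B_seq=2101 B_ack=185
After event 3: A_seq=316 A_ack=2101 B_seq=2101 B_ack=185
After event 4: A_seq=341 A_ack=2101 B_seq=2101 B_ack=185
After event 5: A_seq=341 A_ack=2123 B_seq=2123 B_ack=185
After event 6: A_seq=341 A_ack=2123 B_seq=2123 B_ack=341

Answer: 341 2123 2123 341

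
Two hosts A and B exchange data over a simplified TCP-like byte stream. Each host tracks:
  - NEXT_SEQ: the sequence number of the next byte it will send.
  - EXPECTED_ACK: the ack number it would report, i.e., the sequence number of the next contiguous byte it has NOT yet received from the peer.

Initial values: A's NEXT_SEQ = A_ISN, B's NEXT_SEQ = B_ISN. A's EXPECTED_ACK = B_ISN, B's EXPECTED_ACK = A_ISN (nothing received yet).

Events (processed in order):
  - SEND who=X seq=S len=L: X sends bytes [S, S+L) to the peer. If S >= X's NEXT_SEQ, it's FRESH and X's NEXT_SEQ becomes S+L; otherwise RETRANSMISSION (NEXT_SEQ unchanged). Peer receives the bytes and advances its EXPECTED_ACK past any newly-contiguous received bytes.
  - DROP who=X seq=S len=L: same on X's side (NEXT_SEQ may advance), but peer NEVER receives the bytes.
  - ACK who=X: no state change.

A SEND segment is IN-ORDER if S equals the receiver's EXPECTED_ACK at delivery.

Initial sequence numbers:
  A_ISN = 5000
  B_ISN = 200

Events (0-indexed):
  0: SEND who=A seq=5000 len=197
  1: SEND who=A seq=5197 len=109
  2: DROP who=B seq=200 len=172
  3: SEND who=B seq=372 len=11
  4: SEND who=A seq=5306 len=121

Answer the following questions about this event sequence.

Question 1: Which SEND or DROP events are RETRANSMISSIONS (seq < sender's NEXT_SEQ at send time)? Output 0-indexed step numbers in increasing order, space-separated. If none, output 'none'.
Step 0: SEND seq=5000 -> fresh
Step 1: SEND seq=5197 -> fresh
Step 2: DROP seq=200 -> fresh
Step 3: SEND seq=372 -> fresh
Step 4: SEND seq=5306 -> fresh

Answer: none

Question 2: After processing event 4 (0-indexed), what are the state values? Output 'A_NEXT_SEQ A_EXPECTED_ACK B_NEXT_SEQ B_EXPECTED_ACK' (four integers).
After event 0: A_seq=5197 A_ack=200 B_seq=200 B_ack=5197
After event 1: A_seq=5306 A_ack=200 B_seq=200 B_ack=5306
After event 2: A_seq=5306 A_ack=200 B_seq=372 B_ack=5306
After event 3: A_seq=5306 A_ack=200 B_seq=383 B_ack=5306
After event 4: A_seq=5427 A_ack=200 B_seq=383 B_ack=5427

5427 200 383 5427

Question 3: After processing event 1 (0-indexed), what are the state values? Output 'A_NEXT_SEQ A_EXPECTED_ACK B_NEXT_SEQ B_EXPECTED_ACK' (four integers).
After event 0: A_seq=5197 A_ack=200 B_seq=200 B_ack=5197
After event 1: A_seq=5306 A_ack=200 B_seq=200 B_ack=5306

5306 200 200 5306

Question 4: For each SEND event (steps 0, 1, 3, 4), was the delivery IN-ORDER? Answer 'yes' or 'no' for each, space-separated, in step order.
Answer: yes yes no yes

Derivation:
Step 0: SEND seq=5000 -> in-order
Step 1: SEND seq=5197 -> in-order
Step 3: SEND seq=372 -> out-of-order
Step 4: SEND seq=5306 -> in-order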